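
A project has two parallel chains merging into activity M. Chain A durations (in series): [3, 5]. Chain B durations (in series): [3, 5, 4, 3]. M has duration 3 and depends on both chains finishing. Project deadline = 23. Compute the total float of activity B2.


Forward pass: ES(B2) = sum of predecessors on chain B = 3
EF = ES + duration = 3 + 5 = 8
Backward pass: LF(M) = deadline = 23; LS(M) = 23 - 3 = 20
LF(B2) = LS(M) - sum(successors on chain B) = 20 - 7 = 13
LS = LF - duration = 13 - 5 = 8
Total float = LS - ES = 8 - 3 = 5

5


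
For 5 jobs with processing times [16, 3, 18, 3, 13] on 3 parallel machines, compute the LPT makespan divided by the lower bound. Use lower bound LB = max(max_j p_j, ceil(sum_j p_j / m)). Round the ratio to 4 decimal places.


LPT order: [18, 16, 13, 3, 3]
Machine loads after assignment: [18, 19, 16]
LPT makespan = 19
Lower bound = max(max_job, ceil(total/3)) = max(18, 18) = 18
Ratio = 19 / 18 = 1.0556

1.0556


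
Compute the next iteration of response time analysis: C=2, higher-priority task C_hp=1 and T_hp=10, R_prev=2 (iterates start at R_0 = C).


R_next = C + ceil(R_prev / T_hp) * C_hp
ceil(2 / 10) = ceil(0.2) = 1
Interference = 1 * 1 = 1
R_next = 2 + 1 = 3

3


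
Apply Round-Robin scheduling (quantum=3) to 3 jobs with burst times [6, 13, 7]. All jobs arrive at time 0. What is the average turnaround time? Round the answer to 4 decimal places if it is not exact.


Time quantum = 3
Execution trace:
  J1 runs 3 units, time = 3
  J2 runs 3 units, time = 6
  J3 runs 3 units, time = 9
  J1 runs 3 units, time = 12
  J2 runs 3 units, time = 15
  J3 runs 3 units, time = 18
  J2 runs 3 units, time = 21
  J3 runs 1 units, time = 22
  J2 runs 3 units, time = 25
  J2 runs 1 units, time = 26
Finish times: [12, 26, 22]
Average turnaround = 60/3 = 20.0

20.0


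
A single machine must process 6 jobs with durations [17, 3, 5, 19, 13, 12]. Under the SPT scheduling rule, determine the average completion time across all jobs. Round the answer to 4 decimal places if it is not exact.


Sort jobs by processing time (SPT order): [3, 5, 12, 13, 17, 19]
Compute completion times sequentially:
  Job 1: processing = 3, completes at 3
  Job 2: processing = 5, completes at 8
  Job 3: processing = 12, completes at 20
  Job 4: processing = 13, completes at 33
  Job 5: processing = 17, completes at 50
  Job 6: processing = 19, completes at 69
Sum of completion times = 183
Average completion time = 183/6 = 30.5

30.5


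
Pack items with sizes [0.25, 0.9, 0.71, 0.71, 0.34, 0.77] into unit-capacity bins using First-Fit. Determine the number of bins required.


Place items sequentially using First-Fit:
  Item 0.25 -> new Bin 1
  Item 0.9 -> new Bin 2
  Item 0.71 -> Bin 1 (now 0.96)
  Item 0.71 -> new Bin 3
  Item 0.34 -> new Bin 4
  Item 0.77 -> new Bin 5
Total bins used = 5

5


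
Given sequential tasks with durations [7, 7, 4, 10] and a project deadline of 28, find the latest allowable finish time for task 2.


LF(activity 2) = deadline - sum of successor durations
Successors: activities 3 through 4 with durations [4, 10]
Sum of successor durations = 14
LF = 28 - 14 = 14

14


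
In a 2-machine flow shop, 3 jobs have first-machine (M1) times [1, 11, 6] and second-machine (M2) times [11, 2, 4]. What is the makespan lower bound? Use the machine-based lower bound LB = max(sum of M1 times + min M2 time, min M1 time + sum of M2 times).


LB1 = sum(M1 times) + min(M2 times) = 18 + 2 = 20
LB2 = min(M1 times) + sum(M2 times) = 1 + 17 = 18
Lower bound = max(LB1, LB2) = max(20, 18) = 20

20


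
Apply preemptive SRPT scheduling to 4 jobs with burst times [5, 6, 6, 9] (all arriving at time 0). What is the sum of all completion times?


Since all jobs arrive at t=0, SRPT equals SPT ordering.
SPT order: [5, 6, 6, 9]
Completion times:
  Job 1: p=5, C=5
  Job 2: p=6, C=11
  Job 3: p=6, C=17
  Job 4: p=9, C=26
Total completion time = 5 + 11 + 17 + 26 = 59

59


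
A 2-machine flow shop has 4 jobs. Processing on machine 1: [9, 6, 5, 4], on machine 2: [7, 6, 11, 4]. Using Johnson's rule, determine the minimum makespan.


Apply Johnson's rule:
  Group 1 (a <= b): [(4, 4, 4), (3, 5, 11), (2, 6, 6)]
  Group 2 (a > b): [(1, 9, 7)]
Optimal job order: [4, 3, 2, 1]
Schedule:
  Job 4: M1 done at 4, M2 done at 8
  Job 3: M1 done at 9, M2 done at 20
  Job 2: M1 done at 15, M2 done at 26
  Job 1: M1 done at 24, M2 done at 33
Makespan = 33

33


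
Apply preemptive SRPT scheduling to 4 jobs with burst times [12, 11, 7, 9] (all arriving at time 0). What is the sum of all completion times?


Since all jobs arrive at t=0, SRPT equals SPT ordering.
SPT order: [7, 9, 11, 12]
Completion times:
  Job 1: p=7, C=7
  Job 2: p=9, C=16
  Job 3: p=11, C=27
  Job 4: p=12, C=39
Total completion time = 7 + 16 + 27 + 39 = 89

89


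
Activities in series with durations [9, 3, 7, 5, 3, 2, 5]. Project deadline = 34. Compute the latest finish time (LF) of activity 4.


LF(activity 4) = deadline - sum of successor durations
Successors: activities 5 through 7 with durations [3, 2, 5]
Sum of successor durations = 10
LF = 34 - 10 = 24

24


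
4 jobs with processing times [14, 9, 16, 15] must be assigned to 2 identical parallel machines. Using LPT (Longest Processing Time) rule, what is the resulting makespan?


Sort jobs in decreasing order (LPT): [16, 15, 14, 9]
Assign each job to the least loaded machine:
  Machine 1: jobs [16, 9], load = 25
  Machine 2: jobs [15, 14], load = 29
Makespan = max load = 29

29


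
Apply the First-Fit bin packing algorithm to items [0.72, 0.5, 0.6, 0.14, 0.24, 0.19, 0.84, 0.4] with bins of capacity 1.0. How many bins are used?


Place items sequentially using First-Fit:
  Item 0.72 -> new Bin 1
  Item 0.5 -> new Bin 2
  Item 0.6 -> new Bin 3
  Item 0.14 -> Bin 1 (now 0.86)
  Item 0.24 -> Bin 2 (now 0.74)
  Item 0.19 -> Bin 2 (now 0.93)
  Item 0.84 -> new Bin 4
  Item 0.4 -> Bin 3 (now 1.0)
Total bins used = 4

4


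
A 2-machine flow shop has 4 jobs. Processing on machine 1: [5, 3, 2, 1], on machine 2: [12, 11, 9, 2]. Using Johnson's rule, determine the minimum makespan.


Apply Johnson's rule:
  Group 1 (a <= b): [(4, 1, 2), (3, 2, 9), (2, 3, 11), (1, 5, 12)]
  Group 2 (a > b): []
Optimal job order: [4, 3, 2, 1]
Schedule:
  Job 4: M1 done at 1, M2 done at 3
  Job 3: M1 done at 3, M2 done at 12
  Job 2: M1 done at 6, M2 done at 23
  Job 1: M1 done at 11, M2 done at 35
Makespan = 35

35


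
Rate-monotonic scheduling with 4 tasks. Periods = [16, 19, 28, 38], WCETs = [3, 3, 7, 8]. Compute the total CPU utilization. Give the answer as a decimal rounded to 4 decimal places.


Compute individual utilizations (exact fractions):
  Task 1: C/T = 3/16 (approx. 0.1875)
  Task 2: C/T = 3/19 (approx. 0.1579)
  Task 3: C/T = 7/28 = 1/4 (approx. 0.25)
  Task 4: C/T = 8/38 = 4/19 (approx. 0.2105)
Total utilization U = 3/16 + 3/19 + 1/4 + 4/19 = 245/304
Rounded to 4 decimal places: U = 0.8059
RM (Liu & Layland) bound for 4 tasks = 0.756828; compare with U = 245/304 (approx. 0.805921)
bound < U <= 1, so the RM sufficient condition is not met (inconclusive; an exact test such as response-time analysis is needed).

0.8059


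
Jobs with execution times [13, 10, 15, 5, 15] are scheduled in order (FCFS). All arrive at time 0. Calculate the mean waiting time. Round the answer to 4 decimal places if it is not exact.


FCFS order (as given): [13, 10, 15, 5, 15]
Waiting times:
  Job 1: wait = 0
  Job 2: wait = 13
  Job 3: wait = 23
  Job 4: wait = 38
  Job 5: wait = 43
Sum of waiting times = 117
Average waiting time = 117/5 = 23.4

23.4


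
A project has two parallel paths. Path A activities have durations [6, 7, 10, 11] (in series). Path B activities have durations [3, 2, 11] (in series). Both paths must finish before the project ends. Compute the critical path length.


Path A total = 6 + 7 + 10 + 11 = 34
Path B total = 3 + 2 + 11 = 16
Critical path = longest path = max(34, 16) = 34

34


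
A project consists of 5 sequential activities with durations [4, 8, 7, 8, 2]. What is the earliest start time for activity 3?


Activity 3 starts after activities 1 through 2 complete.
Predecessor durations: [4, 8]
ES = 4 + 8 = 12

12


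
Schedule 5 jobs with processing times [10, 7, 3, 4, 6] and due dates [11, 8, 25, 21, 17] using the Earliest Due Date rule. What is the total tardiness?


Sort by due date (EDD order): [(7, 8), (10, 11), (6, 17), (4, 21), (3, 25)]
Compute completion times and tardiness:
  Job 1: p=7, d=8, C=7, tardiness=max(0,7-8)=0
  Job 2: p=10, d=11, C=17, tardiness=max(0,17-11)=6
  Job 3: p=6, d=17, C=23, tardiness=max(0,23-17)=6
  Job 4: p=4, d=21, C=27, tardiness=max(0,27-21)=6
  Job 5: p=3, d=25, C=30, tardiness=max(0,30-25)=5
Total tardiness = 23

23


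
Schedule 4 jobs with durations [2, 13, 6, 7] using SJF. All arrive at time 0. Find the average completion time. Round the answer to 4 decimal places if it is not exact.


SJF order (ascending): [2, 6, 7, 13]
Completion times:
  Job 1: burst=2, C=2
  Job 2: burst=6, C=8
  Job 3: burst=7, C=15
  Job 4: burst=13, C=28
Average completion = 53/4 = 13.25

13.25


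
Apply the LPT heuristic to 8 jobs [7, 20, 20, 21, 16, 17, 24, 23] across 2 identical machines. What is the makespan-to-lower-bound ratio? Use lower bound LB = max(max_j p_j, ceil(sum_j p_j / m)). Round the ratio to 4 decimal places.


LPT order: [24, 23, 21, 20, 20, 17, 16, 7]
Machine loads after assignment: [71, 77]
LPT makespan = 77
Lower bound = max(max_job, ceil(total/2)) = max(24, 74) = 74
Ratio = 77 / 74 = 1.0405

1.0405


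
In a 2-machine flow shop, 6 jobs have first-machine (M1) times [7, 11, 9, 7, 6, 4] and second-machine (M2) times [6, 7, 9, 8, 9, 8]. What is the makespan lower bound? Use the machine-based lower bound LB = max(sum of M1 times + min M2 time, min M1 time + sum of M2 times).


LB1 = sum(M1 times) + min(M2 times) = 44 + 6 = 50
LB2 = min(M1 times) + sum(M2 times) = 4 + 47 = 51
Lower bound = max(LB1, LB2) = max(50, 51) = 51

51


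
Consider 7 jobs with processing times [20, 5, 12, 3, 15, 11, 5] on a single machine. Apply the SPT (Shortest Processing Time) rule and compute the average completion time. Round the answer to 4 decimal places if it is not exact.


Sort jobs by processing time (SPT order): [3, 5, 5, 11, 12, 15, 20]
Compute completion times sequentially:
  Job 1: processing = 3, completes at 3
  Job 2: processing = 5, completes at 8
  Job 3: processing = 5, completes at 13
  Job 4: processing = 11, completes at 24
  Job 5: processing = 12, completes at 36
  Job 6: processing = 15, completes at 51
  Job 7: processing = 20, completes at 71
Sum of completion times = 206
Average completion time = 206/7 = 29.4286

29.4286


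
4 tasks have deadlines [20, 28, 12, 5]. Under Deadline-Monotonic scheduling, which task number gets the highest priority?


Sort tasks by relative deadline (ascending):
  Task 4: deadline = 5
  Task 3: deadline = 12
  Task 1: deadline = 20
  Task 2: deadline = 28
Priority order (highest first): [4, 3, 1, 2]
Highest priority task = 4

4


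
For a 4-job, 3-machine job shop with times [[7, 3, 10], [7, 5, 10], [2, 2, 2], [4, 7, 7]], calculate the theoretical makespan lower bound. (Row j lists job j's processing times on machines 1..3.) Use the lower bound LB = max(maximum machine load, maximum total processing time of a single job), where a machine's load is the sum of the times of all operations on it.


Machine loads:
  Machine 1: 7 + 7 + 2 + 4 = 20
  Machine 2: 3 + 5 + 2 + 7 = 17
  Machine 3: 10 + 10 + 2 + 7 = 29
Max machine load = 29
Job totals:
  Job 1: 20
  Job 2: 22
  Job 3: 6
  Job 4: 18
Max job total = 22
Lower bound = max(29, 22) = 29

29


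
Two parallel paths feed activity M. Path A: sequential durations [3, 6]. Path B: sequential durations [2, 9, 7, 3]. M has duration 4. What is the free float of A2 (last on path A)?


ES(A2) = sum of predecessors on chain A = 3
EF(A2) = ES + duration = 3 + 6 = 9
Successor of A2 is M. ES(M) = max(sum(A), sum(B)) = max(9, 21) = 21
Free float = ES(successor) - EF(current) = 21 - 9 = 12

12


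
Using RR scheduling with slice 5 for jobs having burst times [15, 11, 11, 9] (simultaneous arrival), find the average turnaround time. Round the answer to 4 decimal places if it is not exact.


Time quantum = 5
Execution trace:
  J1 runs 5 units, time = 5
  J2 runs 5 units, time = 10
  J3 runs 5 units, time = 15
  J4 runs 5 units, time = 20
  J1 runs 5 units, time = 25
  J2 runs 5 units, time = 30
  J3 runs 5 units, time = 35
  J4 runs 4 units, time = 39
  J1 runs 5 units, time = 44
  J2 runs 1 units, time = 45
  J3 runs 1 units, time = 46
Finish times: [44, 45, 46, 39]
Average turnaround = 174/4 = 43.5

43.5


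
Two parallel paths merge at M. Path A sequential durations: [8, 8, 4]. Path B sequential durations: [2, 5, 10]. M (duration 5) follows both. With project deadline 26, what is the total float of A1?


Forward pass: ES(A1) = sum of predecessors on chain A = 0
EF = ES + duration = 0 + 8 = 8
Backward pass: LF(M) = deadline = 26; LS(M) = 26 - 5 = 21
LF(A1) = LS(M) - sum(successors on chain A) = 21 - 12 = 9
LS = LF - duration = 9 - 8 = 1
Total float = LS - ES = 1 - 0 = 1

1


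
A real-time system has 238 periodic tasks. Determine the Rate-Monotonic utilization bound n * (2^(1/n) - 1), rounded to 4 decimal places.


Compute 2^(1/238) = 1.0029166282
Subtract 1: 1.0029166282 - 1 = 0.0029166282
Multiply by n: 238 * 0.0029166282 = 0.6941575116
Round to 4 dp: 0.6942

0.6942


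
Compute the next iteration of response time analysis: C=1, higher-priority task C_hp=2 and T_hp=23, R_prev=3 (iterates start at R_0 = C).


R_next = C + ceil(R_prev / T_hp) * C_hp
ceil(3 / 23) = ceil(0.1304) = 1
Interference = 1 * 2 = 2
R_next = 1 + 2 = 3
R_next = R_prev, so the iteration has converged (response time = 3).

3


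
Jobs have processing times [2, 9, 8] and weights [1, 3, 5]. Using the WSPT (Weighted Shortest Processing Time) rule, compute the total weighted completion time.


Compute p/w ratios and sort ascending (WSPT): [(8, 5), (2, 1), (9, 3)]
Compute weighted completion times:
  Job (p=8,w=5): C=8, w*C=5*8=40
  Job (p=2,w=1): C=10, w*C=1*10=10
  Job (p=9,w=3): C=19, w*C=3*19=57
Total weighted completion time = 107

107


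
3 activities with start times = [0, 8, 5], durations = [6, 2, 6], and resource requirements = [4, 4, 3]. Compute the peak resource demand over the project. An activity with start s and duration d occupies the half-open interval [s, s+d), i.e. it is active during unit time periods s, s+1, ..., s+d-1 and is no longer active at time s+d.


Each activity i is active on [start_i, start_i + duration_i).
Compute total resource usage per time slot:
  t=0: active resources = [4], total = 4
  t=1: active resources = [4], total = 4
  t=2: active resources = [4], total = 4
  t=3: active resources = [4], total = 4
  t=4: active resources = [4], total = 4
  t=5: active resources = [4, 3], total = 7
  t=6: active resources = [3], total = 3
  t=7: active resources = [3], total = 3
  t=8: active resources = [4, 3], total = 7
  t=9: active resources = [4, 3], total = 7
  t=10: active resources = [3], total = 3
Peak resource demand = 7

7


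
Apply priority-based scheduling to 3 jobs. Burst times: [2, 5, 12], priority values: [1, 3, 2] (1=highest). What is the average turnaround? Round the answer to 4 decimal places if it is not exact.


Sort by priority (ascending = highest first):
Order: [(1, 2), (2, 12), (3, 5)]
Completion times:
  Priority 1, burst=2, C=2
  Priority 2, burst=12, C=14
  Priority 3, burst=5, C=19
Average turnaround = 35/3 = 11.6667

11.6667


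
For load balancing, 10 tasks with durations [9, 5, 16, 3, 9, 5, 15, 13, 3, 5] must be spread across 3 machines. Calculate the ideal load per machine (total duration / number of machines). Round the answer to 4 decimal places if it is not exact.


Total processing time = 9 + 5 + 16 + 3 + 9 + 5 + 15 + 13 + 3 + 5 = 83
Number of machines = 3
Ideal balanced load = 83 / 3 = 27.6667

27.6667


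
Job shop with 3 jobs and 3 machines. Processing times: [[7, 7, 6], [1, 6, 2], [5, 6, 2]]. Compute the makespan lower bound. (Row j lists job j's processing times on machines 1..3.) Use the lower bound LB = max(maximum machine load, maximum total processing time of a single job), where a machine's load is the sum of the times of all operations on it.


Machine loads:
  Machine 1: 7 + 1 + 5 = 13
  Machine 2: 7 + 6 + 6 = 19
  Machine 3: 6 + 2 + 2 = 10
Max machine load = 19
Job totals:
  Job 1: 20
  Job 2: 9
  Job 3: 13
Max job total = 20
Lower bound = max(19, 20) = 20

20


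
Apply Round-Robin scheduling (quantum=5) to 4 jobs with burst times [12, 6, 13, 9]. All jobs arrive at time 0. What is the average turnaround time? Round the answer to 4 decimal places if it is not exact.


Time quantum = 5
Execution trace:
  J1 runs 5 units, time = 5
  J2 runs 5 units, time = 10
  J3 runs 5 units, time = 15
  J4 runs 5 units, time = 20
  J1 runs 5 units, time = 25
  J2 runs 1 units, time = 26
  J3 runs 5 units, time = 31
  J4 runs 4 units, time = 35
  J1 runs 2 units, time = 37
  J3 runs 3 units, time = 40
Finish times: [37, 26, 40, 35]
Average turnaround = 138/4 = 34.5

34.5


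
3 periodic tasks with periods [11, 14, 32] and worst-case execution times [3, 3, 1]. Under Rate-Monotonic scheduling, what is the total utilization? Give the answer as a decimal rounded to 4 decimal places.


Compute individual utilizations (exact fractions):
  Task 1: C/T = 3/11 (approx. 0.2727)
  Task 2: C/T = 3/14 (approx. 0.2143)
  Task 3: C/T = 1/32 (approx. 0.0313)
Total utilization U = 3/11 + 3/14 + 1/32 = 1277/2464
Rounded to 4 decimal places: U = 0.5183
RM (Liu & Layland) bound for 3 tasks = 0.779763; compare with U = 1277/2464 (approx. 0.518263)
U <= bound, so schedulable by RM sufficient condition.

0.5183


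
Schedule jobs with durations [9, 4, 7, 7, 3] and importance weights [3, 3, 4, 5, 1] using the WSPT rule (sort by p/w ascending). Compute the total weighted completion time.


Compute p/w ratios and sort ascending (WSPT): [(4, 3), (7, 5), (7, 4), (9, 3), (3, 1)]
Compute weighted completion times:
  Job (p=4,w=3): C=4, w*C=3*4=12
  Job (p=7,w=5): C=11, w*C=5*11=55
  Job (p=7,w=4): C=18, w*C=4*18=72
  Job (p=9,w=3): C=27, w*C=3*27=81
  Job (p=3,w=1): C=30, w*C=1*30=30
Total weighted completion time = 250

250


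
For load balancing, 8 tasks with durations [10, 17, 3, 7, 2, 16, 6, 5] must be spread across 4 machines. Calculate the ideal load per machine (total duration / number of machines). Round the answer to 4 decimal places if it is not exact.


Total processing time = 10 + 17 + 3 + 7 + 2 + 16 + 6 + 5 = 66
Number of machines = 4
Ideal balanced load = 66 / 4 = 16.5

16.5


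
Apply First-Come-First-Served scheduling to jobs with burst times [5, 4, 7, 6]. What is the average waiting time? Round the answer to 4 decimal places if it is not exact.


FCFS order (as given): [5, 4, 7, 6]
Waiting times:
  Job 1: wait = 0
  Job 2: wait = 5
  Job 3: wait = 9
  Job 4: wait = 16
Sum of waiting times = 30
Average waiting time = 30/4 = 7.5

7.5


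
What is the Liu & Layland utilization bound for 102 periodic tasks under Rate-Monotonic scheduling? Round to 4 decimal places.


Compute 2^(1/102) = 1.0068187028
Subtract 1: 1.0068187028 - 1 = 0.0068187028
Multiply by n: 102 * 0.0068187028 = 0.6955076856
Round to 4 dp: 0.6955

0.6955


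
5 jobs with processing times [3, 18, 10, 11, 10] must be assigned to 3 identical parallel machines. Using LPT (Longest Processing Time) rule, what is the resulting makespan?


Sort jobs in decreasing order (LPT): [18, 11, 10, 10, 3]
Assign each job to the least loaded machine:
  Machine 1: jobs [18], load = 18
  Machine 2: jobs [11, 3], load = 14
  Machine 3: jobs [10, 10], load = 20
Makespan = max load = 20

20


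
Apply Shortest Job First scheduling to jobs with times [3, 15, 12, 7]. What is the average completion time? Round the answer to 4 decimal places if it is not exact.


SJF order (ascending): [3, 7, 12, 15]
Completion times:
  Job 1: burst=3, C=3
  Job 2: burst=7, C=10
  Job 3: burst=12, C=22
  Job 4: burst=15, C=37
Average completion = 72/4 = 18.0

18.0


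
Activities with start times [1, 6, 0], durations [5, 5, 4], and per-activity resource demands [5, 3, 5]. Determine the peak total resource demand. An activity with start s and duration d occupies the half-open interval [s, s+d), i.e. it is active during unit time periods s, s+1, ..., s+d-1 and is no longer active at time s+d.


Each activity i is active on [start_i, start_i + duration_i).
Compute total resource usage per time slot:
  t=0: active resources = [5], total = 5
  t=1: active resources = [5, 5], total = 10
  t=2: active resources = [5, 5], total = 10
  t=3: active resources = [5, 5], total = 10
  t=4: active resources = [5], total = 5
  t=5: active resources = [5], total = 5
  t=6: active resources = [3], total = 3
  t=7: active resources = [3], total = 3
  t=8: active resources = [3], total = 3
  t=9: active resources = [3], total = 3
  t=10: active resources = [3], total = 3
Peak resource demand = 10

10


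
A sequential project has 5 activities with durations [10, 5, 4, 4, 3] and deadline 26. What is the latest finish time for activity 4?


LF(activity 4) = deadline - sum of successor durations
Successors: activities 5 through 5 with durations [3]
Sum of successor durations = 3
LF = 26 - 3 = 23

23


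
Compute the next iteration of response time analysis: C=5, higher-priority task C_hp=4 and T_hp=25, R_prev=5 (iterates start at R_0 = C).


R_next = C + ceil(R_prev / T_hp) * C_hp
ceil(5 / 25) = ceil(0.2) = 1
Interference = 1 * 4 = 4
R_next = 5 + 4 = 9

9


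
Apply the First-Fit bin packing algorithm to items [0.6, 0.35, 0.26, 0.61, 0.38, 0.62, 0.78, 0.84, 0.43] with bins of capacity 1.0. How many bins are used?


Place items sequentially using First-Fit:
  Item 0.6 -> new Bin 1
  Item 0.35 -> Bin 1 (now 0.95)
  Item 0.26 -> new Bin 2
  Item 0.61 -> Bin 2 (now 0.87)
  Item 0.38 -> new Bin 3
  Item 0.62 -> Bin 3 (now 1.0)
  Item 0.78 -> new Bin 4
  Item 0.84 -> new Bin 5
  Item 0.43 -> new Bin 6
Total bins used = 6

6


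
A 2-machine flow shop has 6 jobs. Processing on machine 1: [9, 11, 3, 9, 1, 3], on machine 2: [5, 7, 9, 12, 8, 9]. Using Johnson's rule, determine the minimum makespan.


Apply Johnson's rule:
  Group 1 (a <= b): [(5, 1, 8), (3, 3, 9), (6, 3, 9), (4, 9, 12)]
  Group 2 (a > b): [(2, 11, 7), (1, 9, 5)]
Optimal job order: [5, 3, 6, 4, 2, 1]
Schedule:
  Job 5: M1 done at 1, M2 done at 9
  Job 3: M1 done at 4, M2 done at 18
  Job 6: M1 done at 7, M2 done at 27
  Job 4: M1 done at 16, M2 done at 39
  Job 2: M1 done at 27, M2 done at 46
  Job 1: M1 done at 36, M2 done at 51
Makespan = 51

51


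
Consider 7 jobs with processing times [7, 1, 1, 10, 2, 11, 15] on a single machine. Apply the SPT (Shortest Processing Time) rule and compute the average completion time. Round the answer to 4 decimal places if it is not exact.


Sort jobs by processing time (SPT order): [1, 1, 2, 7, 10, 11, 15]
Compute completion times sequentially:
  Job 1: processing = 1, completes at 1
  Job 2: processing = 1, completes at 2
  Job 3: processing = 2, completes at 4
  Job 4: processing = 7, completes at 11
  Job 5: processing = 10, completes at 21
  Job 6: processing = 11, completes at 32
  Job 7: processing = 15, completes at 47
Sum of completion times = 118
Average completion time = 118/7 = 16.8571

16.8571


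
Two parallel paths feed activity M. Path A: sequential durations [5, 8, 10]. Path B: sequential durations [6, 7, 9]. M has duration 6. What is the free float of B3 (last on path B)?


ES(B3) = sum of predecessors on chain B = 13
EF(B3) = ES + duration = 13 + 9 = 22
Successor of B3 is M. ES(M) = max(sum(A), sum(B)) = max(23, 22) = 23
Free float = ES(successor) - EF(current) = 23 - 22 = 1

1


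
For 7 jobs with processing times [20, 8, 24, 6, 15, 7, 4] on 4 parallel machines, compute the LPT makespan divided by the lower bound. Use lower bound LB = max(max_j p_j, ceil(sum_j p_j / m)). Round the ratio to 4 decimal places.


LPT order: [24, 20, 15, 8, 7, 6, 4]
Machine loads after assignment: [24, 20, 21, 19]
LPT makespan = 24
Lower bound = max(max_job, ceil(total/4)) = max(24, 21) = 24
Ratio = 24 / 24 = 1.0

1.0


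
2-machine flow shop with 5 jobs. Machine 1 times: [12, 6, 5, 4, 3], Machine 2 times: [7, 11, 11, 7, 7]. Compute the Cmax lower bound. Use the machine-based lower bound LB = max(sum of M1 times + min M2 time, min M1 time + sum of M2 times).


LB1 = sum(M1 times) + min(M2 times) = 30 + 7 = 37
LB2 = min(M1 times) + sum(M2 times) = 3 + 43 = 46
Lower bound = max(LB1, LB2) = max(37, 46) = 46

46


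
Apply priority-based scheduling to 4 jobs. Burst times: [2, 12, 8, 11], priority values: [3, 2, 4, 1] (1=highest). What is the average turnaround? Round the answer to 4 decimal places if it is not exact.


Sort by priority (ascending = highest first):
Order: [(1, 11), (2, 12), (3, 2), (4, 8)]
Completion times:
  Priority 1, burst=11, C=11
  Priority 2, burst=12, C=23
  Priority 3, burst=2, C=25
  Priority 4, burst=8, C=33
Average turnaround = 92/4 = 23.0

23.0


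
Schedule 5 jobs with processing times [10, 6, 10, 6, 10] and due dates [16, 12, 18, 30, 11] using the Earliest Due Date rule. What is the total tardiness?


Sort by due date (EDD order): [(10, 11), (6, 12), (10, 16), (10, 18), (6, 30)]
Compute completion times and tardiness:
  Job 1: p=10, d=11, C=10, tardiness=max(0,10-11)=0
  Job 2: p=6, d=12, C=16, tardiness=max(0,16-12)=4
  Job 3: p=10, d=16, C=26, tardiness=max(0,26-16)=10
  Job 4: p=10, d=18, C=36, tardiness=max(0,36-18)=18
  Job 5: p=6, d=30, C=42, tardiness=max(0,42-30)=12
Total tardiness = 44

44


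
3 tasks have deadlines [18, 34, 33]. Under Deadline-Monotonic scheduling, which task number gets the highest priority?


Sort tasks by relative deadline (ascending):
  Task 1: deadline = 18
  Task 3: deadline = 33
  Task 2: deadline = 34
Priority order (highest first): [1, 3, 2]
Highest priority task = 1

1


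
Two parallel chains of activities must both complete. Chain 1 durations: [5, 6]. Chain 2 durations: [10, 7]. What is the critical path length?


Path A total = 5 + 6 = 11
Path B total = 10 + 7 = 17
Critical path = longest path = max(11, 17) = 17

17


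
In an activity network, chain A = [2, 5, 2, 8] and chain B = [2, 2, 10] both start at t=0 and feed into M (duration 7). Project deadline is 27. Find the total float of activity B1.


Forward pass: ES(B1) = sum of predecessors on chain B = 0
EF = ES + duration = 0 + 2 = 2
Backward pass: LF(M) = deadline = 27; LS(M) = 27 - 7 = 20
LF(B1) = LS(M) - sum(successors on chain B) = 20 - 12 = 8
LS = LF - duration = 8 - 2 = 6
Total float = LS - ES = 6 - 0 = 6

6


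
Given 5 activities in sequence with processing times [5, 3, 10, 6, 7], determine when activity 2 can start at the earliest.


Activity 2 starts after activities 1 through 1 complete.
Predecessor durations: [5]
ES = 5 = 5

5


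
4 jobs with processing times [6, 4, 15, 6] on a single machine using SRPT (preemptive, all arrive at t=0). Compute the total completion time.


Since all jobs arrive at t=0, SRPT equals SPT ordering.
SPT order: [4, 6, 6, 15]
Completion times:
  Job 1: p=4, C=4
  Job 2: p=6, C=10
  Job 3: p=6, C=16
  Job 4: p=15, C=31
Total completion time = 4 + 10 + 16 + 31 = 61

61


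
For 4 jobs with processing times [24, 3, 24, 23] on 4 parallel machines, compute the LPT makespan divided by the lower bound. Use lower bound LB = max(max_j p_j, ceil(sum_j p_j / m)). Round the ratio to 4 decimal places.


LPT order: [24, 24, 23, 3]
Machine loads after assignment: [24, 24, 23, 3]
LPT makespan = 24
Lower bound = max(max_job, ceil(total/4)) = max(24, 19) = 24
Ratio = 24 / 24 = 1.0

1.0


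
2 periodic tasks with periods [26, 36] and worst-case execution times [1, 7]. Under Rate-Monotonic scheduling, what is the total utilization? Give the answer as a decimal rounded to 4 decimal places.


Compute individual utilizations (exact fractions):
  Task 1: C/T = 1/26 (approx. 0.0385)
  Task 2: C/T = 7/36 (approx. 0.1944)
Total utilization U = 1/26 + 7/36 = 109/468
Rounded to 4 decimal places: U = 0.2329
RM (Liu & Layland) bound for 2 tasks = 0.828427; compare with U = 109/468 (approx. 0.232906)
U <= bound, so schedulable by RM sufficient condition.

0.2329


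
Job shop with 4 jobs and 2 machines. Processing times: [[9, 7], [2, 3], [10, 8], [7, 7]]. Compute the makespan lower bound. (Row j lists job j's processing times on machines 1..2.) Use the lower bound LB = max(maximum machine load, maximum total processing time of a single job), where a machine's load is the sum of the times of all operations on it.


Machine loads:
  Machine 1: 9 + 2 + 10 + 7 = 28
  Machine 2: 7 + 3 + 8 + 7 = 25
Max machine load = 28
Job totals:
  Job 1: 16
  Job 2: 5
  Job 3: 18
  Job 4: 14
Max job total = 18
Lower bound = max(28, 18) = 28

28


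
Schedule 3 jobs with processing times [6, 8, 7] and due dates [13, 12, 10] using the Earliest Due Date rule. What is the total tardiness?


Sort by due date (EDD order): [(7, 10), (8, 12), (6, 13)]
Compute completion times and tardiness:
  Job 1: p=7, d=10, C=7, tardiness=max(0,7-10)=0
  Job 2: p=8, d=12, C=15, tardiness=max(0,15-12)=3
  Job 3: p=6, d=13, C=21, tardiness=max(0,21-13)=8
Total tardiness = 11

11


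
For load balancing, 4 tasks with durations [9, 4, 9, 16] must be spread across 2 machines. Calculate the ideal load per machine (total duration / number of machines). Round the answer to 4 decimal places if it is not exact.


Total processing time = 9 + 4 + 9 + 16 = 38
Number of machines = 2
Ideal balanced load = 38 / 2 = 19.0

19.0


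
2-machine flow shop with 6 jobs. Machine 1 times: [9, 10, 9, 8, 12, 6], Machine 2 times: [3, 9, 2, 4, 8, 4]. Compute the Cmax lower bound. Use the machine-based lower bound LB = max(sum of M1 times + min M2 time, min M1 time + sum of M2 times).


LB1 = sum(M1 times) + min(M2 times) = 54 + 2 = 56
LB2 = min(M1 times) + sum(M2 times) = 6 + 30 = 36
Lower bound = max(LB1, LB2) = max(56, 36) = 56

56


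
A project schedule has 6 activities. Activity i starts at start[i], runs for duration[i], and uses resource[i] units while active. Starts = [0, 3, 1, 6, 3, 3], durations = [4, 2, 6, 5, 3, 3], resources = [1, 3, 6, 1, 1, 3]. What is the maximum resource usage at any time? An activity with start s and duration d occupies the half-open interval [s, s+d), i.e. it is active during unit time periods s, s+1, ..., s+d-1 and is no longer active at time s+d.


Each activity i is active on [start_i, start_i + duration_i).
Compute total resource usage per time slot:
  t=0: active resources = [1], total = 1
  t=1: active resources = [1, 6], total = 7
  t=2: active resources = [1, 6], total = 7
  t=3: active resources = [1, 3, 6, 1, 3], total = 14
  t=4: active resources = [3, 6, 1, 3], total = 13
  t=5: active resources = [6, 1, 3], total = 10
  t=6: active resources = [6, 1], total = 7
  t=7: active resources = [1], total = 1
  t=8: active resources = [1], total = 1
  t=9: active resources = [1], total = 1
  t=10: active resources = [1], total = 1
Peak resource demand = 14

14


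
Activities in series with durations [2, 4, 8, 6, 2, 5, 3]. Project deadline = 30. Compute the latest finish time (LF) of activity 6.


LF(activity 6) = deadline - sum of successor durations
Successors: activities 7 through 7 with durations [3]
Sum of successor durations = 3
LF = 30 - 3 = 27

27


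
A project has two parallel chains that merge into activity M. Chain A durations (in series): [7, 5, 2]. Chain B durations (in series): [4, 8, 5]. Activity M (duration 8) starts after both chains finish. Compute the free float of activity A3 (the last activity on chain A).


ES(A3) = sum of predecessors on chain A = 12
EF(A3) = ES + duration = 12 + 2 = 14
Successor of A3 is M. ES(M) = max(sum(A), sum(B)) = max(14, 17) = 17
Free float = ES(successor) - EF(current) = 17 - 14 = 3

3


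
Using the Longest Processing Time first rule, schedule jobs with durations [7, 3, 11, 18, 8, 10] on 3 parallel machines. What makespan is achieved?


Sort jobs in decreasing order (LPT): [18, 11, 10, 8, 7, 3]
Assign each job to the least loaded machine:
  Machine 1: jobs [18, 3], load = 21
  Machine 2: jobs [11, 7], load = 18
  Machine 3: jobs [10, 8], load = 18
Makespan = max load = 21

21


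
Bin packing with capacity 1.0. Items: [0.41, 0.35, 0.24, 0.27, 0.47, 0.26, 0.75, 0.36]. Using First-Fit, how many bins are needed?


Place items sequentially using First-Fit:
  Item 0.41 -> new Bin 1
  Item 0.35 -> Bin 1 (now 0.76)
  Item 0.24 -> Bin 1 (now 1.0)
  Item 0.27 -> new Bin 2
  Item 0.47 -> Bin 2 (now 0.74)
  Item 0.26 -> Bin 2 (now 1.0)
  Item 0.75 -> new Bin 3
  Item 0.36 -> new Bin 4
Total bins used = 4

4


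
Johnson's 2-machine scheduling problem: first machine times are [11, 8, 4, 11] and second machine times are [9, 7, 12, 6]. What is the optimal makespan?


Apply Johnson's rule:
  Group 1 (a <= b): [(3, 4, 12)]
  Group 2 (a > b): [(1, 11, 9), (2, 8, 7), (4, 11, 6)]
Optimal job order: [3, 1, 2, 4]
Schedule:
  Job 3: M1 done at 4, M2 done at 16
  Job 1: M1 done at 15, M2 done at 25
  Job 2: M1 done at 23, M2 done at 32
  Job 4: M1 done at 34, M2 done at 40
Makespan = 40

40


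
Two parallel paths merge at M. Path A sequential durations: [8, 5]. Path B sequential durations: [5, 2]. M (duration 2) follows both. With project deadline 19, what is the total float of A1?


Forward pass: ES(A1) = sum of predecessors on chain A = 0
EF = ES + duration = 0 + 8 = 8
Backward pass: LF(M) = deadline = 19; LS(M) = 19 - 2 = 17
LF(A1) = LS(M) - sum(successors on chain A) = 17 - 5 = 12
LS = LF - duration = 12 - 8 = 4
Total float = LS - ES = 4 - 0 = 4

4


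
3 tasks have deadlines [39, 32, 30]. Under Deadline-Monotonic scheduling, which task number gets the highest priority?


Sort tasks by relative deadline (ascending):
  Task 3: deadline = 30
  Task 2: deadline = 32
  Task 1: deadline = 39
Priority order (highest first): [3, 2, 1]
Highest priority task = 3

3


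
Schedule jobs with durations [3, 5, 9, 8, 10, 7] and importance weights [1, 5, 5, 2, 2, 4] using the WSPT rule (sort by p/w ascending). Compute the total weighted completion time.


Compute p/w ratios and sort ascending (WSPT): [(5, 5), (7, 4), (9, 5), (3, 1), (8, 2), (10, 2)]
Compute weighted completion times:
  Job (p=5,w=5): C=5, w*C=5*5=25
  Job (p=7,w=4): C=12, w*C=4*12=48
  Job (p=9,w=5): C=21, w*C=5*21=105
  Job (p=3,w=1): C=24, w*C=1*24=24
  Job (p=8,w=2): C=32, w*C=2*32=64
  Job (p=10,w=2): C=42, w*C=2*42=84
Total weighted completion time = 350

350


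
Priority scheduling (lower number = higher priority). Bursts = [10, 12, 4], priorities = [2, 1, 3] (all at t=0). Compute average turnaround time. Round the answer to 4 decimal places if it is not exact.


Sort by priority (ascending = highest first):
Order: [(1, 12), (2, 10), (3, 4)]
Completion times:
  Priority 1, burst=12, C=12
  Priority 2, burst=10, C=22
  Priority 3, burst=4, C=26
Average turnaround = 60/3 = 20.0

20.0


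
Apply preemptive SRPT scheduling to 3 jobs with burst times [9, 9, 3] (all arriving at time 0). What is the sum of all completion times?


Since all jobs arrive at t=0, SRPT equals SPT ordering.
SPT order: [3, 9, 9]
Completion times:
  Job 1: p=3, C=3
  Job 2: p=9, C=12
  Job 3: p=9, C=21
Total completion time = 3 + 12 + 21 = 36

36


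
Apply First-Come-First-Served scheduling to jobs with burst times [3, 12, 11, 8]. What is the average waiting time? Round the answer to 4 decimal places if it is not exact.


FCFS order (as given): [3, 12, 11, 8]
Waiting times:
  Job 1: wait = 0
  Job 2: wait = 3
  Job 3: wait = 15
  Job 4: wait = 26
Sum of waiting times = 44
Average waiting time = 44/4 = 11.0

11.0


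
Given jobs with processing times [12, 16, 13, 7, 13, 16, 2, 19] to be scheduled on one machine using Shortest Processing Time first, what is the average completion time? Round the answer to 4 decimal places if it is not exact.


Sort jobs by processing time (SPT order): [2, 7, 12, 13, 13, 16, 16, 19]
Compute completion times sequentially:
  Job 1: processing = 2, completes at 2
  Job 2: processing = 7, completes at 9
  Job 3: processing = 12, completes at 21
  Job 4: processing = 13, completes at 34
  Job 5: processing = 13, completes at 47
  Job 6: processing = 16, completes at 63
  Job 7: processing = 16, completes at 79
  Job 8: processing = 19, completes at 98
Sum of completion times = 353
Average completion time = 353/8 = 44.125

44.125


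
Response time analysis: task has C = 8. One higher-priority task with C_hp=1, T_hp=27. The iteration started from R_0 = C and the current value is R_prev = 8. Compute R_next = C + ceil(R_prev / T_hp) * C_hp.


R_next = C + ceil(R_prev / T_hp) * C_hp
ceil(8 / 27) = ceil(0.2963) = 1
Interference = 1 * 1 = 1
R_next = 8 + 1 = 9

9


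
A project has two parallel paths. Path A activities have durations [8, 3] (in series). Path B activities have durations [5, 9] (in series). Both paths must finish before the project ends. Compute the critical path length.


Path A total = 8 + 3 = 11
Path B total = 5 + 9 = 14
Critical path = longest path = max(11, 14) = 14

14


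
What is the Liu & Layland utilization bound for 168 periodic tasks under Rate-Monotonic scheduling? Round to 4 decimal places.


Compute 2^(1/168) = 1.0041343992
Subtract 1: 1.0041343992 - 1 = 0.0041343992
Multiply by n: 168 * 0.0041343992 = 0.6945790656
Round to 4 dp: 0.6946

0.6946


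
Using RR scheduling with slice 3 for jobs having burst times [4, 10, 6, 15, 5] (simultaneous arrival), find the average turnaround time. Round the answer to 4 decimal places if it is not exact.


Time quantum = 3
Execution trace:
  J1 runs 3 units, time = 3
  J2 runs 3 units, time = 6
  J3 runs 3 units, time = 9
  J4 runs 3 units, time = 12
  J5 runs 3 units, time = 15
  J1 runs 1 units, time = 16
  J2 runs 3 units, time = 19
  J3 runs 3 units, time = 22
  J4 runs 3 units, time = 25
  J5 runs 2 units, time = 27
  J2 runs 3 units, time = 30
  J4 runs 3 units, time = 33
  J2 runs 1 units, time = 34
  J4 runs 3 units, time = 37
  J4 runs 3 units, time = 40
Finish times: [16, 34, 22, 40, 27]
Average turnaround = 139/5 = 27.8

27.8


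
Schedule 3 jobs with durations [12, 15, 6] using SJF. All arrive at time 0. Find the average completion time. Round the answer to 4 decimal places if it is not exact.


SJF order (ascending): [6, 12, 15]
Completion times:
  Job 1: burst=6, C=6
  Job 2: burst=12, C=18
  Job 3: burst=15, C=33
Average completion = 57/3 = 19.0

19.0


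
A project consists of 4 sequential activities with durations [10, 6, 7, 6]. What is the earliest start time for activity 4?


Activity 4 starts after activities 1 through 3 complete.
Predecessor durations: [10, 6, 7]
ES = 10 + 6 + 7 = 23

23


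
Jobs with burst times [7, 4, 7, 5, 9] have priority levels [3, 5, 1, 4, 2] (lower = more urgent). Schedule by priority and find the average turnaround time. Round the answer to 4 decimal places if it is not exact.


Sort by priority (ascending = highest first):
Order: [(1, 7), (2, 9), (3, 7), (4, 5), (5, 4)]
Completion times:
  Priority 1, burst=7, C=7
  Priority 2, burst=9, C=16
  Priority 3, burst=7, C=23
  Priority 4, burst=5, C=28
  Priority 5, burst=4, C=32
Average turnaround = 106/5 = 21.2

21.2


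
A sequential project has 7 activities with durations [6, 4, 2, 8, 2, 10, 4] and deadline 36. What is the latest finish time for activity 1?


LF(activity 1) = deadline - sum of successor durations
Successors: activities 2 through 7 with durations [4, 2, 8, 2, 10, 4]
Sum of successor durations = 30
LF = 36 - 30 = 6

6


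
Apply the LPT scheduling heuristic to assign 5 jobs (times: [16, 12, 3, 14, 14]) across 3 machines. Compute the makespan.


Sort jobs in decreasing order (LPT): [16, 14, 14, 12, 3]
Assign each job to the least loaded machine:
  Machine 1: jobs [16], load = 16
  Machine 2: jobs [14, 12], load = 26
  Machine 3: jobs [14, 3], load = 17
Makespan = max load = 26

26
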